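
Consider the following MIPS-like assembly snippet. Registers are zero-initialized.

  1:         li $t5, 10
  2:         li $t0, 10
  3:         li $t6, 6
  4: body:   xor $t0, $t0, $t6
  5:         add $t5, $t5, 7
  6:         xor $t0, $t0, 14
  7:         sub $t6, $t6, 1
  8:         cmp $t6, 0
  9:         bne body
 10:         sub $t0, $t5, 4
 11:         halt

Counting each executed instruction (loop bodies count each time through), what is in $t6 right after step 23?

3

after li $t5, 10: $t5=10
after li $t0, 10: $t0=10
after li $t6, 6: $t6=6
after xor $t0, $t0, $t6: $t0=10^6=12
after add $t5, $t5, 7: $t5=10+7=17
after xor $t0, $t0, 14: $t0=12^14=2
after sub $t6, $t6, 1: $t6=6-1=5
cmp $t6, 0  (cmp 5,0)
bne body: taken
after xor $t0, $t0, $t6: $t0=2^5=7
after add $t5, $t5, 7: $t5=17+7=24
after xor $t0, $t0, 14: $t0=7^14=9
after sub $t6, $t6, 1: $t6=5-1=4
cmp $t6, 0  (cmp 4,0)
bne body: taken
after xor $t0, $t0, $t6: $t0=9^4=13
after add $t5, $t5, 7: $t5=24+7=31
after xor $t0, $t0, 14: $t0=13^14=3
after sub $t6, $t6, 1: $t6=4-1=3
cmp $t6, 0  (cmp 3,0)
bne body: taken
after xor $t0, $t0, $t6: $t0=3^3=0
after add $t5, $t5, 7: $t5=31+7=38
After step 23: $t6 = 3.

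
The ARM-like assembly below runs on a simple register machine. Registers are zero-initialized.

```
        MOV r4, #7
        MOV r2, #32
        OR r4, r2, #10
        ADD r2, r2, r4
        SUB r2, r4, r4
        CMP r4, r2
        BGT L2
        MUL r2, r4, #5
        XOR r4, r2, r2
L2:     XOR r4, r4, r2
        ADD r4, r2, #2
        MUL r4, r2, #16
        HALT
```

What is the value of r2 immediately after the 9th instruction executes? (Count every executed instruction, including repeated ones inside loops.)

after MOV r4, #7: r4=7
after MOV r2, #32: r2=32
after OR r4, r2, #10: r4=32|10=42
after ADD r2, r2, r4: r2=32+42=74
after SUB r2, r4, r4: r2=42-42=0
CMP r4, r2  (cmp 42,0)
BGT L2: taken
after XOR r4, r4, r2: r4=42^0=42
after ADD r4, r2, #2: r4=0+2=2
After step 9: r2 = 0.

0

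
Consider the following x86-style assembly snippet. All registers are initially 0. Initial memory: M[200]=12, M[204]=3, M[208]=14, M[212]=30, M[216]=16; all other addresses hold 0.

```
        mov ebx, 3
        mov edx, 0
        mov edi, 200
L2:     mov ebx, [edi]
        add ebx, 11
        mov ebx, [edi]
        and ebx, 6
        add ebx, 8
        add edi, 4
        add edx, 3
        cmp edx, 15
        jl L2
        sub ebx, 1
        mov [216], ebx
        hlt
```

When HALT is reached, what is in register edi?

220

mov ebx, 3 → ebx=3
mov edx, 0 → edx=0
mov edi, 200 → edi=200
mov ebx, [edi] → ebx=M[200]=12
add ebx, 11 → ebx=12+11=23
mov ebx, [edi] → ebx=M[200]=12
and ebx, 6 → ebx=12&6=4
add ebx, 8 → ebx=4+8=12
add edi, 4 → edi=200+4=204
add edx, 3 → edx=0+3=3
cmp edx, 15  (cmp 3,15)
jl L2: taken
mov ebx, [edi] → ebx=M[204]=3
add ebx, 11 → ebx=3+11=14
mov ebx, [edi] → ebx=M[204]=3
and ebx, 6 → ebx=3&6=2
add ebx, 8 → ebx=2+8=10
add edi, 4 → edi=204+4=208
add edx, 3 → edx=3+3=6
cmp edx, 15  (cmp 6,15)
jl L2: taken
mov ebx, [edi] → ebx=M[208]=14
add ebx, 11 → ebx=14+11=25
mov ebx, [edi] → ebx=M[208]=14
and ebx, 6 → ebx=14&6=6
add ebx, 8 → ebx=6+8=14
add edi, 4 → edi=208+4=212
add edx, 3 → edx=6+3=9
cmp edx, 15  (cmp 9,15)
jl L2: taken
mov ebx, [edi] → ebx=M[212]=30
add ebx, 11 → ebx=30+11=41
mov ebx, [edi] → ebx=M[212]=30
and ebx, 6 → ebx=30&6=6
add ebx, 8 → ebx=6+8=14
add edi, 4 → edi=212+4=216
add edx, 3 → edx=9+3=12
cmp edx, 15  (cmp 12,15)
jl L2: taken
mov ebx, [edi] → ebx=M[216]=16
add ebx, 11 → ebx=16+11=27
mov ebx, [edi] → ebx=M[216]=16
and ebx, 6 → ebx=16&6=0
add ebx, 8 → ebx=0+8=8
add edi, 4 → edi=216+4=220
add edx, 3 → edx=12+3=15
cmp edx, 15  (cmp 15,15)
jl L2: not taken
sub ebx, 1 → ebx=8-1=7
mov [216], ebx → M[216]=7
halt.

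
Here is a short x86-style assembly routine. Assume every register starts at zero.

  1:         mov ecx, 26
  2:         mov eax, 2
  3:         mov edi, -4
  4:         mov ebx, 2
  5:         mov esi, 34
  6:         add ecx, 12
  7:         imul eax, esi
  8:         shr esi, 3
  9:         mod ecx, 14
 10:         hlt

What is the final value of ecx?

10

after mov ecx, 26: ecx=26
after mov eax, 2: eax=2
after mov edi, -4: edi=-4
after mov ebx, 2: ebx=2
after mov esi, 34: esi=34
after add ecx, 12: ecx=26+12=38
after imul eax, esi: eax=2*34=68
after shr esi, 3: esi=34>>3=4
after mod ecx, 14: ecx=38%14=10
halt.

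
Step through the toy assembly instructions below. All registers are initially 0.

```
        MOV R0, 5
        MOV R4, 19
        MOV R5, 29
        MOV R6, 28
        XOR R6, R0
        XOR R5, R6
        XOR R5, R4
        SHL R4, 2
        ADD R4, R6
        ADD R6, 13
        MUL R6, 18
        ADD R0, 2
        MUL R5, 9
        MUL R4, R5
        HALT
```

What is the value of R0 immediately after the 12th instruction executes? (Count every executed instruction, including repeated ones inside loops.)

7

MOV R0, 5 → R0=5
MOV R4, 19 → R4=19
MOV R5, 29 → R5=29
MOV R6, 28 → R6=28
XOR R6, R0 → R6=28^5=25
XOR R5, R6 → R5=29^25=4
XOR R5, R4 → R5=4^19=23
SHL R4, 2 → R4=19<<2=76
ADD R4, R6 → R4=76+25=101
ADD R6, 13 → R6=25+13=38
MUL R6, 18 → R6=38*18=684
ADD R0, 2 → R0=5+2=7
After step 12: R0 = 7.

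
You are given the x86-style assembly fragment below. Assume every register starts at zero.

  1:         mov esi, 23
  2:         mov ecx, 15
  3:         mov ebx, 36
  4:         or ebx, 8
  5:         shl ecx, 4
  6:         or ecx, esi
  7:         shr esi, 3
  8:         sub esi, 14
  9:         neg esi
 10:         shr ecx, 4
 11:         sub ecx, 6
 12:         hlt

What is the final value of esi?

12

mov esi, 23 → esi=23
mov ecx, 15 → ecx=15
mov ebx, 36 → ebx=36
or ebx, 8 → ebx=36|8=44
shl ecx, 4 → ecx=15<<4=240
or ecx, esi → ecx=240|23=247
shr esi, 3 → esi=23>>3=2
sub esi, 14 → esi=2-14=-12
neg esi → esi=-(-12)=12
shr ecx, 4 → ecx=247>>4=15
sub ecx, 6 → ecx=15-6=9
halt.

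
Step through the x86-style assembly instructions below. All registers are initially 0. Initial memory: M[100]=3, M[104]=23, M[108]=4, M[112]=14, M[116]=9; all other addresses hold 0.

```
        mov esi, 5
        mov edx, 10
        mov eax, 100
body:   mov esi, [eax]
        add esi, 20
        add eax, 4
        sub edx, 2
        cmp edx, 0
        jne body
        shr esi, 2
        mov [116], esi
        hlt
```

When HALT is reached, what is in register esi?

7

mov esi, 5 → esi=5
mov edx, 10 → edx=10
mov eax, 100 → eax=100
mov esi, [eax] → esi=M[100]=3
add esi, 20 → esi=3+20=23
add eax, 4 → eax=100+4=104
sub edx, 2 → edx=10-2=8
cmp edx, 0  (cmp 8,0)
jne body: taken
mov esi, [eax] → esi=M[104]=23
add esi, 20 → esi=23+20=43
add eax, 4 → eax=104+4=108
sub edx, 2 → edx=8-2=6
cmp edx, 0  (cmp 6,0)
jne body: taken
mov esi, [eax] → esi=M[108]=4
add esi, 20 → esi=4+20=24
add eax, 4 → eax=108+4=112
sub edx, 2 → edx=6-2=4
cmp edx, 0  (cmp 4,0)
jne body: taken
mov esi, [eax] → esi=M[112]=14
add esi, 20 → esi=14+20=34
add eax, 4 → eax=112+4=116
sub edx, 2 → edx=4-2=2
cmp edx, 0  (cmp 2,0)
jne body: taken
mov esi, [eax] → esi=M[116]=9
add esi, 20 → esi=9+20=29
add eax, 4 → eax=116+4=120
sub edx, 2 → edx=2-2=0
cmp edx, 0  (cmp 0,0)
jne body: not taken
shr esi, 2 → esi=29>>2=7
mov [116], esi → M[116]=7
halt.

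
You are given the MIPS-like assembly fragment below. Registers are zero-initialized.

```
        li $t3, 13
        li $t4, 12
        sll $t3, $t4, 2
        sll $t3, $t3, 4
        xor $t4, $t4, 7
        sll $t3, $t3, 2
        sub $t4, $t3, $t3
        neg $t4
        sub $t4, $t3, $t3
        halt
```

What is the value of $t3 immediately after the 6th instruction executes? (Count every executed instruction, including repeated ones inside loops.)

3072

li $t3, 13 → $t3=13
li $t4, 12 → $t4=12
sll $t3, $t4, 2 → $t3=12<<2=48
sll $t3, $t3, 4 → $t3=48<<4=768
xor $t4, $t4, 7 → $t4=12^7=11
sll $t3, $t3, 2 → $t3=768<<2=3072
After step 6: $t3 = 3072.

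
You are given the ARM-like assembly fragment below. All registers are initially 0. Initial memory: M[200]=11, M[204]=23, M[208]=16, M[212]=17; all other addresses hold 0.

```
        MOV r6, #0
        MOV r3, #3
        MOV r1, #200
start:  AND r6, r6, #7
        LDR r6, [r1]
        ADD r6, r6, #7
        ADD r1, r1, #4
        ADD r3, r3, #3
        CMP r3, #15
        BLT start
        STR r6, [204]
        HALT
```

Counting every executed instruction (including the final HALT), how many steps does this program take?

33

r6=0
r3=3
r1=200
r6=0&7=0
r6=M[200]=11
r6=11+7=18
r1=200+4=204
r3=3+3=6
CMP r3, #15  (cmp 6,15)
BLT start: taken
r6=18&7=2
r6=M[204]=23
r6=23+7=30
r1=204+4=208
r3=6+3=9
CMP r3, #15  (cmp 9,15)
BLT start: taken
r6=30&7=6
r6=M[208]=16
r6=16+7=23
r1=208+4=212
r3=9+3=12
CMP r3, #15  (cmp 12,15)
BLT start: taken
r6=23&7=7
r6=M[212]=17
r6=17+7=24
r1=212+4=216
r3=12+3=15
CMP r3, #15  (cmp 15,15)
BLT start: not taken
STR r6, [204] → M[204]=24
halt.
Total executed instructions: 33.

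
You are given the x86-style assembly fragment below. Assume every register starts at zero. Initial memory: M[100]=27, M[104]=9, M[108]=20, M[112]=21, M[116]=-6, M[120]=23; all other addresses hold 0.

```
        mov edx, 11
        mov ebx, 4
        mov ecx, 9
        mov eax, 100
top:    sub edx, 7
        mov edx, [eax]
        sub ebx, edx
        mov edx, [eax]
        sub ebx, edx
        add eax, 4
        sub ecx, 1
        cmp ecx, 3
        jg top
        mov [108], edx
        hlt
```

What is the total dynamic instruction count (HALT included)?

after mov edx, 11: edx=11
after mov ebx, 4: ebx=4
after mov ecx, 9: ecx=9
after mov eax, 100: eax=100
after sub edx, 7: edx=11-7=4
after mov edx, [eax]: edx=M[100]=27
after sub ebx, edx: ebx=4-27=-23
after mov edx, [eax]: edx=M[100]=27
after sub ebx, edx: ebx=(-23)-27=-50
after add eax, 4: eax=100+4=104
after sub ecx, 1: ecx=9-1=8
cmp ecx, 3  (cmp 8,3)
jg top: taken
after sub edx, 7: edx=27-7=20
after mov edx, [eax]: edx=M[104]=9
after sub ebx, edx: ebx=(-50)-9=-59
after mov edx, [eax]: edx=M[104]=9
after sub ebx, edx: ebx=(-59)-9=-68
after add eax, 4: eax=104+4=108
after sub ecx, 1: ecx=8-1=7
cmp ecx, 3  (cmp 7,3)
jg top: taken
after sub edx, 7: edx=9-7=2
after mov edx, [eax]: edx=M[108]=20
after sub ebx, edx: ebx=(-68)-20=-88
after mov edx, [eax]: edx=M[108]=20
after sub ebx, edx: ebx=(-88)-20=-108
after add eax, 4: eax=108+4=112
after sub ecx, 1: ecx=7-1=6
cmp ecx, 3  (cmp 6,3)
jg top: taken
after sub edx, 7: edx=20-7=13
after mov edx, [eax]: edx=M[112]=21
after sub ebx, edx: ebx=(-108)-21=-129
after mov edx, [eax]: edx=M[112]=21
after sub ebx, edx: ebx=(-129)-21=-150
after add eax, 4: eax=112+4=116
after sub ecx, 1: ecx=6-1=5
cmp ecx, 3  (cmp 5,3)
jg top: taken
after sub edx, 7: edx=21-7=14
after mov edx, [eax]: edx=M[116]=-6
after sub ebx, edx: ebx=(-150)-(-6)=-144
after mov edx, [eax]: edx=M[116]=-6
after sub ebx, edx: ebx=(-144)-(-6)=-138
after add eax, 4: eax=116+4=120
after sub ecx, 1: ecx=5-1=4
cmp ecx, 3  (cmp 4,3)
jg top: taken
after sub edx, 7: edx=(-6)-7=-13
after mov edx, [eax]: edx=M[120]=23
after sub ebx, edx: ebx=(-138)-23=-161
after mov edx, [eax]: edx=M[120]=23
after sub ebx, edx: ebx=(-161)-23=-184
after add eax, 4: eax=120+4=124
after sub ecx, 1: ecx=4-1=3
cmp ecx, 3  (cmp 3,3)
jg top: not taken
mov [108], edx → M[108]=23
halt.
Total executed instructions: 60.

60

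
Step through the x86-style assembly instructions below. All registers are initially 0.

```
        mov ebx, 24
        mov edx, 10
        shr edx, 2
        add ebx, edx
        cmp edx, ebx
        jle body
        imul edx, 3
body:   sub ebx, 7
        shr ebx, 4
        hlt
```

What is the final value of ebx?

1

mov ebx, 24 → ebx=24
mov edx, 10 → edx=10
shr edx, 2 → edx=10>>2=2
add ebx, edx → ebx=24+2=26
cmp edx, ebx  (cmp 2,26)
jle body: taken
sub ebx, 7 → ebx=26-7=19
shr ebx, 4 → ebx=19>>4=1
halt.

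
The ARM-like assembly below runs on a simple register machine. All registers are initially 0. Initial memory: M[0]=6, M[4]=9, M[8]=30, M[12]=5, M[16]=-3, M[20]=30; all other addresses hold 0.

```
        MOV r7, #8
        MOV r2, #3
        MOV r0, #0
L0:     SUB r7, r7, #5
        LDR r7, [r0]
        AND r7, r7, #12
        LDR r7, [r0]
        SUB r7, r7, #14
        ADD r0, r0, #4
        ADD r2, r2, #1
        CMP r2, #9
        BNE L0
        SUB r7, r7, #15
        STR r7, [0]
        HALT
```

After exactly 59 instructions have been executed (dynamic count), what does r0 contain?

r7=8
r2=3
r0=0
r7=8-5=3
r7=M[0]=6
r7=6&12=4
r7=M[0]=6
r7=6-14=-8
r0=0+4=4
r2=3+1=4
CMP r2, #9  (cmp 4,9)
BNE L0: taken
r7=(-8)-5=-13
r7=M[4]=9
r7=9&12=8
r7=M[4]=9
r7=9-14=-5
r0=4+4=8
r2=4+1=5
CMP r2, #9  (cmp 5,9)
BNE L0: taken
r7=(-5)-5=-10
r7=M[8]=30
r7=30&12=12
r7=M[8]=30
r7=30-14=16
r0=8+4=12
r2=5+1=6
CMP r2, #9  (cmp 6,9)
BNE L0: taken
r7=16-5=11
r7=M[12]=5
r7=5&12=4
r7=M[12]=5
r7=5-14=-9
r0=12+4=16
r2=6+1=7
CMP r2, #9  (cmp 7,9)
BNE L0: taken
r7=(-9)-5=-14
r7=M[16]=-3
r7=(-3)&12=12
r7=M[16]=-3
r7=(-3)-14=-17
r0=16+4=20
r2=7+1=8
CMP r2, #9  (cmp 8,9)
BNE L0: taken
r7=(-17)-5=-22
r7=M[20]=30
r7=30&12=12
r7=M[20]=30
r7=30-14=16
r0=20+4=24
r2=8+1=9
CMP r2, #9  (cmp 9,9)
BNE L0: not taken
r7=16-15=1
STR r7, [0] → M[0]=1
After step 59: r0 = 24.

24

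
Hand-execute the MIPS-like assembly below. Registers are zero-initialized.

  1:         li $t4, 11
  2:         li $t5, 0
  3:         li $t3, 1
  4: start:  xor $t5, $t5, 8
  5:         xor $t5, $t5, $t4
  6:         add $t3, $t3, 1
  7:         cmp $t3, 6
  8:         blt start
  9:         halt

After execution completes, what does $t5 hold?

3

$t4=11
$t5=0
$t3=1
$t5=0^8=8
$t5=8^11=3
$t3=1+1=2
cmp $t3, 6  (cmp 2,6)
blt start: taken
$t5=3^8=11
$t5=11^11=0
$t3=2+1=3
cmp $t3, 6  (cmp 3,6)
blt start: taken
$t5=0^8=8
$t5=8^11=3
$t3=3+1=4
cmp $t3, 6  (cmp 4,6)
blt start: taken
$t5=3^8=11
$t5=11^11=0
$t3=4+1=5
cmp $t3, 6  (cmp 5,6)
blt start: taken
$t5=0^8=8
$t5=8^11=3
$t3=5+1=6
cmp $t3, 6  (cmp 6,6)
blt start: not taken
halt.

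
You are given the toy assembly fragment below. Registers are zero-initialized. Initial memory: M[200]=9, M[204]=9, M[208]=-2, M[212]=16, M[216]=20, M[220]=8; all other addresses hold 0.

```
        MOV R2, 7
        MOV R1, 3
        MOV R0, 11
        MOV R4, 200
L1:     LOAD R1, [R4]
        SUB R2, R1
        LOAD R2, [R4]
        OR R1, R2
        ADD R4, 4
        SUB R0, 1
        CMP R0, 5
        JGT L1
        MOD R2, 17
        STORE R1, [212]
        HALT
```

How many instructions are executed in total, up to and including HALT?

55

after MOV R2, 7: R2=7
after MOV R1, 3: R1=3
after MOV R0, 11: R0=11
after MOV R4, 200: R4=200
after LOAD R1, [R4]: R1=M[200]=9
after SUB R2, R1: R2=7-9=-2
after LOAD R2, [R4]: R2=M[200]=9
after OR R1, R2: R1=9|9=9
after ADD R4, 4: R4=200+4=204
after SUB R0, 1: R0=11-1=10
CMP R0, 5  (cmp 10,5)
JGT L1: taken
after LOAD R1, [R4]: R1=M[204]=9
after SUB R2, R1: R2=9-9=0
after LOAD R2, [R4]: R2=M[204]=9
after OR R1, R2: R1=9|9=9
after ADD R4, 4: R4=204+4=208
after SUB R0, 1: R0=10-1=9
CMP R0, 5  (cmp 9,5)
JGT L1: taken
after LOAD R1, [R4]: R1=M[208]=-2
after SUB R2, R1: R2=9-(-2)=11
after LOAD R2, [R4]: R2=M[208]=-2
after OR R1, R2: R1=(-2)|(-2)=-2
after ADD R4, 4: R4=208+4=212
after SUB R0, 1: R0=9-1=8
CMP R0, 5  (cmp 8,5)
JGT L1: taken
after LOAD R1, [R4]: R1=M[212]=16
after SUB R2, R1: R2=(-2)-16=-18
after LOAD R2, [R4]: R2=M[212]=16
after OR R1, R2: R1=16|16=16
after ADD R4, 4: R4=212+4=216
after SUB R0, 1: R0=8-1=7
CMP R0, 5  (cmp 7,5)
JGT L1: taken
after LOAD R1, [R4]: R1=M[216]=20
after SUB R2, R1: R2=16-20=-4
after LOAD R2, [R4]: R2=M[216]=20
after OR R1, R2: R1=20|20=20
after ADD R4, 4: R4=216+4=220
after SUB R0, 1: R0=7-1=6
CMP R0, 5  (cmp 6,5)
JGT L1: taken
after LOAD R1, [R4]: R1=M[220]=8
after SUB R2, R1: R2=20-8=12
after LOAD R2, [R4]: R2=M[220]=8
after OR R1, R2: R1=8|8=8
after ADD R4, 4: R4=220+4=224
after SUB R0, 1: R0=6-1=5
CMP R0, 5  (cmp 5,5)
JGT L1: not taken
after MOD R2, 17: R2=8%17=8
STORE R1, [212] → M[212]=8
halt.
Total executed instructions: 55.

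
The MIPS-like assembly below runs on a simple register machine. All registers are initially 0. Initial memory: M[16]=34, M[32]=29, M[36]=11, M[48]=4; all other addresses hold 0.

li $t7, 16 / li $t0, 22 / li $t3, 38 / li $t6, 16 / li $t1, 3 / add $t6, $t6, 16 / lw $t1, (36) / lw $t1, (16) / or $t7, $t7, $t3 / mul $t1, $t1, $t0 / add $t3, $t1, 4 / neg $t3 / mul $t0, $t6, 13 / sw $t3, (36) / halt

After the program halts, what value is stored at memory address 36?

$t7=16
$t0=22
$t3=38
$t6=16
$t1=3
$t6=16+16=32
$t1=M[36]=11
$t1=M[16]=34
$t7=16|38=54
$t1=34*22=748
$t3=748+4=752
$t3=-(752)=-752
$t0=32*13=416
sw $t3, (36) → M[36]=-752
halt.

-752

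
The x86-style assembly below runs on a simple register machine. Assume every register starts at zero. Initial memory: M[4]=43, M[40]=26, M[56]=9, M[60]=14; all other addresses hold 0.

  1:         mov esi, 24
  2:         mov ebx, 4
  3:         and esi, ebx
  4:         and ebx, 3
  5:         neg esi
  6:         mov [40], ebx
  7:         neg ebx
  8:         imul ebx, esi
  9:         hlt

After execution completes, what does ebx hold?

mov esi, 24 → esi=24
mov ebx, 4 → ebx=4
and esi, ebx → esi=24&4=0
and ebx, 3 → ebx=4&3=0
neg esi → esi=-(0)=0
mov [40], ebx → M[40]=0
neg ebx → ebx=-(0)=0
imul ebx, esi → ebx=0*0=0
halt.

0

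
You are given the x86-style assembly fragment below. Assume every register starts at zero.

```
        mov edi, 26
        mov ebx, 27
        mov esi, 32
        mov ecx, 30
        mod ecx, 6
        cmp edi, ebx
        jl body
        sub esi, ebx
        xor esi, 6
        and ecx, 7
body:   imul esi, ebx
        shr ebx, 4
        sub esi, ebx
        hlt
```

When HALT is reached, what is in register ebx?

edi=26
ebx=27
esi=32
ecx=30
ecx=30%6=0
cmp edi, ebx  (cmp 26,27)
jl body: taken
esi=32*27=864
ebx=27>>4=1
esi=864-1=863
halt.

1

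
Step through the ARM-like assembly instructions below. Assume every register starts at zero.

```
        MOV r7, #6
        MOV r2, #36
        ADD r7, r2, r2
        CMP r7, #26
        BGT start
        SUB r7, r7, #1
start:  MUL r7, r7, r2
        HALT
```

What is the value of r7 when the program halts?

r7=6
r2=36
r7=36+36=72
CMP r7, #26  (cmp 72,26)
BGT start: taken
r7=72*36=2592
halt.

2592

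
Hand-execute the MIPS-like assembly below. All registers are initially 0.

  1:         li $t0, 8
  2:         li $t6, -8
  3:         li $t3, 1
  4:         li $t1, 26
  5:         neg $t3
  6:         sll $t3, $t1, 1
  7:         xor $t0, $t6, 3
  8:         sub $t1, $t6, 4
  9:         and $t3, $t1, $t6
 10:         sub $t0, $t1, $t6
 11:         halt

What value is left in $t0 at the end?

$t0=8
$t6=-8
$t3=1
$t1=26
$t3=-(1)=-1
$t3=26<<1=52
$t0=(-8)^3=-5
$t1=(-8)-4=-12
$t3=(-12)&(-8)=-16
$t0=(-12)-(-8)=-4
halt.

-4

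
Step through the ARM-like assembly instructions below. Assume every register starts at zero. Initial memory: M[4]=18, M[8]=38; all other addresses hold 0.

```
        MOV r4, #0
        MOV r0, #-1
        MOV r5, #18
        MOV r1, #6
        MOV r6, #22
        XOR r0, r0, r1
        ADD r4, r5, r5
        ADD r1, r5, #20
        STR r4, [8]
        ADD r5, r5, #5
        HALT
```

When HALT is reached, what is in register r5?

r4=0
r0=-1
r5=18
r1=6
r6=22
r0=(-1)^6=-7
r4=18+18=36
r1=18+20=38
STR r4, [8] → M[8]=36
r5=18+5=23
halt.

23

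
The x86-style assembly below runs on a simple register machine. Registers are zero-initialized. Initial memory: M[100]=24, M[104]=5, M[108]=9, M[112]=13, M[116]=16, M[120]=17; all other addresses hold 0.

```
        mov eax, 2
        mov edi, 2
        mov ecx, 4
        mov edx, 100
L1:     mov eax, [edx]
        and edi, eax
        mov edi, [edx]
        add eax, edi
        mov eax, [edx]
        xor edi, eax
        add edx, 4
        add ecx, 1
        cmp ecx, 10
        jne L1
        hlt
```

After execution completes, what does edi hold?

0

eax=2
edi=2
ecx=4
edx=100
eax=M[100]=24
edi=2&24=0
edi=M[100]=24
eax=24+24=48
eax=M[100]=24
edi=24^24=0
edx=100+4=104
ecx=4+1=5
cmp ecx, 10  (cmp 5,10)
jne L1: taken
eax=M[104]=5
edi=0&5=0
edi=M[104]=5
eax=5+5=10
eax=M[104]=5
edi=5^5=0
edx=104+4=108
ecx=5+1=6
cmp ecx, 10  (cmp 6,10)
jne L1: taken
eax=M[108]=9
edi=0&9=0
edi=M[108]=9
eax=9+9=18
eax=M[108]=9
edi=9^9=0
edx=108+4=112
ecx=6+1=7
cmp ecx, 10  (cmp 7,10)
jne L1: taken
eax=M[112]=13
edi=0&13=0
edi=M[112]=13
eax=13+13=26
eax=M[112]=13
edi=13^13=0
edx=112+4=116
ecx=7+1=8
cmp ecx, 10  (cmp 8,10)
jne L1: taken
eax=M[116]=16
edi=0&16=0
edi=M[116]=16
eax=16+16=32
eax=M[116]=16
edi=16^16=0
edx=116+4=120
ecx=8+1=9
cmp ecx, 10  (cmp 9,10)
jne L1: taken
eax=M[120]=17
edi=0&17=0
edi=M[120]=17
eax=17+17=34
eax=M[120]=17
edi=17^17=0
edx=120+4=124
ecx=9+1=10
cmp ecx, 10  (cmp 10,10)
jne L1: not taken
halt.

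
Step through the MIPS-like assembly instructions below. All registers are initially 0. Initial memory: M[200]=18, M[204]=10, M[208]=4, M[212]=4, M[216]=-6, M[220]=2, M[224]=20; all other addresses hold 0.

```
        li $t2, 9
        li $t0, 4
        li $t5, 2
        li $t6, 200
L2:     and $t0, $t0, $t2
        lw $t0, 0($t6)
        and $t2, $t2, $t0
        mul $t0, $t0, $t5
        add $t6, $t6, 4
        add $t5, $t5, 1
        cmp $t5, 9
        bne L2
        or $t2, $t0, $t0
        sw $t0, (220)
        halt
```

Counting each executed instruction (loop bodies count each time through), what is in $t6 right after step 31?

after li $t2, 9: $t2=9
after li $t0, 4: $t0=4
after li $t5, 2: $t5=2
after li $t6, 200: $t6=200
after and $t0, $t0, $t2: $t0=4&9=0
after lw $t0, 0($t6): $t0=M[200]=18
after and $t2, $t2, $t0: $t2=9&18=0
after mul $t0, $t0, $t5: $t0=18*2=36
after add $t6, $t6, 4: $t6=200+4=204
after add $t5, $t5, 1: $t5=2+1=3
cmp $t5, 9  (cmp 3,9)
bne L2: taken
after and $t0, $t0, $t2: $t0=36&0=0
after lw $t0, 0($t6): $t0=M[204]=10
after and $t2, $t2, $t0: $t2=0&10=0
after mul $t0, $t0, $t5: $t0=10*3=30
after add $t6, $t6, 4: $t6=204+4=208
after add $t5, $t5, 1: $t5=3+1=4
cmp $t5, 9  (cmp 4,9)
bne L2: taken
after and $t0, $t0, $t2: $t0=30&0=0
after lw $t0, 0($t6): $t0=M[208]=4
after and $t2, $t2, $t0: $t2=0&4=0
after mul $t0, $t0, $t5: $t0=4*4=16
after add $t6, $t6, 4: $t6=208+4=212
after add $t5, $t5, 1: $t5=4+1=5
cmp $t5, 9  (cmp 5,9)
bne L2: taken
after and $t0, $t0, $t2: $t0=16&0=0
after lw $t0, 0($t6): $t0=M[212]=4
after and $t2, $t2, $t0: $t2=0&4=0
After step 31: $t6 = 212.

212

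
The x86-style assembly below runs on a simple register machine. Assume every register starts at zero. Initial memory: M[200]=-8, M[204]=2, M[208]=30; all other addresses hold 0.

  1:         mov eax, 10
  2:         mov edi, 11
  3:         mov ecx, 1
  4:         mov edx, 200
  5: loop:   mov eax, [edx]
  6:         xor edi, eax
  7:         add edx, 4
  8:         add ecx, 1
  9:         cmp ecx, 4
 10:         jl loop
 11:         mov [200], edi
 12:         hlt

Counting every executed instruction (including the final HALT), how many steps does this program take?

mov eax, 10 → eax=10
mov edi, 11 → edi=11
mov ecx, 1 → ecx=1
mov edx, 200 → edx=200
mov eax, [edx] → eax=M[200]=-8
xor edi, eax → edi=11^(-8)=-13
add edx, 4 → edx=200+4=204
add ecx, 1 → ecx=1+1=2
cmp ecx, 4  (cmp 2,4)
jl loop: taken
mov eax, [edx] → eax=M[204]=2
xor edi, eax → edi=(-13)^2=-15
add edx, 4 → edx=204+4=208
add ecx, 1 → ecx=2+1=3
cmp ecx, 4  (cmp 3,4)
jl loop: taken
mov eax, [edx] → eax=M[208]=30
xor edi, eax → edi=(-15)^30=-17
add edx, 4 → edx=208+4=212
add ecx, 1 → ecx=3+1=4
cmp ecx, 4  (cmp 4,4)
jl loop: not taken
mov [200], edi → M[200]=-17
halt.
Total executed instructions: 24.

24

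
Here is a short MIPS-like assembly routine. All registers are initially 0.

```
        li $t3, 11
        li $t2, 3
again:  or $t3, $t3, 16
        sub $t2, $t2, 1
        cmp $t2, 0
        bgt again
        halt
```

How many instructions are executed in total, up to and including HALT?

15

$t3=11
$t2=3
$t3=11|16=27
$t2=3-1=2
cmp $t2, 0  (cmp 2,0)
bgt again: taken
$t3=27|16=27
$t2=2-1=1
cmp $t2, 0  (cmp 1,0)
bgt again: taken
$t3=27|16=27
$t2=1-1=0
cmp $t2, 0  (cmp 0,0)
bgt again: not taken
halt.
Total executed instructions: 15.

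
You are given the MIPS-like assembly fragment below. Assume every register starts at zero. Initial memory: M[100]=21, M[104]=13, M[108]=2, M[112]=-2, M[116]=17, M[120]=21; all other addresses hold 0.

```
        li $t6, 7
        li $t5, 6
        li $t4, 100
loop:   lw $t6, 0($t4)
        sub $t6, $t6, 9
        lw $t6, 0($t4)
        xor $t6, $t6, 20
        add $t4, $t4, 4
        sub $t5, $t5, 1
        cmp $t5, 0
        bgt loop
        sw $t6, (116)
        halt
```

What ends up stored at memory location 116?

1

$t6=7
$t5=6
$t4=100
$t6=M[100]=21
$t6=21-9=12
$t6=M[100]=21
$t6=21^20=1
$t4=100+4=104
$t5=6-1=5
cmp $t5, 0  (cmp 5,0)
bgt loop: taken
$t6=M[104]=13
$t6=13-9=4
$t6=M[104]=13
$t6=13^20=25
$t4=104+4=108
$t5=5-1=4
cmp $t5, 0  (cmp 4,0)
bgt loop: taken
$t6=M[108]=2
$t6=2-9=-7
$t6=M[108]=2
$t6=2^20=22
$t4=108+4=112
$t5=4-1=3
cmp $t5, 0  (cmp 3,0)
bgt loop: taken
$t6=M[112]=-2
$t6=(-2)-9=-11
$t6=M[112]=-2
$t6=(-2)^20=-22
$t4=112+4=116
$t5=3-1=2
cmp $t5, 0  (cmp 2,0)
bgt loop: taken
$t6=M[116]=17
$t6=17-9=8
$t6=M[116]=17
$t6=17^20=5
$t4=116+4=120
$t5=2-1=1
cmp $t5, 0  (cmp 1,0)
bgt loop: taken
$t6=M[120]=21
$t6=21-9=12
$t6=M[120]=21
$t6=21^20=1
$t4=120+4=124
$t5=1-1=0
cmp $t5, 0  (cmp 0,0)
bgt loop: not taken
sw $t6, (116) → M[116]=1
halt.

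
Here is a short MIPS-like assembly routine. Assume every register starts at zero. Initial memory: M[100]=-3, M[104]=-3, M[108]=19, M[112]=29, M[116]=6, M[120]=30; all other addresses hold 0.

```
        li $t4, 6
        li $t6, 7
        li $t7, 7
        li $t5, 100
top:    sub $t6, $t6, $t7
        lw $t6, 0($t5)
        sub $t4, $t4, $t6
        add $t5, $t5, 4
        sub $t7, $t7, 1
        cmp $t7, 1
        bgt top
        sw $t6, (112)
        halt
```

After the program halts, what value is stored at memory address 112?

after li $t4, 6: $t4=6
after li $t6, 7: $t6=7
after li $t7, 7: $t7=7
after li $t5, 100: $t5=100
after sub $t6, $t6, $t7: $t6=7-7=0
after lw $t6, 0($t5): $t6=M[100]=-3
after sub $t4, $t4, $t6: $t4=6-(-3)=9
after add $t5, $t5, 4: $t5=100+4=104
after sub $t7, $t7, 1: $t7=7-1=6
cmp $t7, 1  (cmp 6,1)
bgt top: taken
after sub $t6, $t6, $t7: $t6=(-3)-6=-9
after lw $t6, 0($t5): $t6=M[104]=-3
after sub $t4, $t4, $t6: $t4=9-(-3)=12
after add $t5, $t5, 4: $t5=104+4=108
after sub $t7, $t7, 1: $t7=6-1=5
cmp $t7, 1  (cmp 5,1)
bgt top: taken
after sub $t6, $t6, $t7: $t6=(-3)-5=-8
after lw $t6, 0($t5): $t6=M[108]=19
after sub $t4, $t4, $t6: $t4=12-19=-7
after add $t5, $t5, 4: $t5=108+4=112
after sub $t7, $t7, 1: $t7=5-1=4
cmp $t7, 1  (cmp 4,1)
bgt top: taken
after sub $t6, $t6, $t7: $t6=19-4=15
after lw $t6, 0($t5): $t6=M[112]=29
after sub $t4, $t4, $t6: $t4=(-7)-29=-36
after add $t5, $t5, 4: $t5=112+4=116
after sub $t7, $t7, 1: $t7=4-1=3
cmp $t7, 1  (cmp 3,1)
bgt top: taken
after sub $t6, $t6, $t7: $t6=29-3=26
after lw $t6, 0($t5): $t6=M[116]=6
after sub $t4, $t4, $t6: $t4=(-36)-6=-42
after add $t5, $t5, 4: $t5=116+4=120
after sub $t7, $t7, 1: $t7=3-1=2
cmp $t7, 1  (cmp 2,1)
bgt top: taken
after sub $t6, $t6, $t7: $t6=6-2=4
after lw $t6, 0($t5): $t6=M[120]=30
after sub $t4, $t4, $t6: $t4=(-42)-30=-72
after add $t5, $t5, 4: $t5=120+4=124
after sub $t7, $t7, 1: $t7=2-1=1
cmp $t7, 1  (cmp 1,1)
bgt top: not taken
sw $t6, (112) → M[112]=30
halt.

30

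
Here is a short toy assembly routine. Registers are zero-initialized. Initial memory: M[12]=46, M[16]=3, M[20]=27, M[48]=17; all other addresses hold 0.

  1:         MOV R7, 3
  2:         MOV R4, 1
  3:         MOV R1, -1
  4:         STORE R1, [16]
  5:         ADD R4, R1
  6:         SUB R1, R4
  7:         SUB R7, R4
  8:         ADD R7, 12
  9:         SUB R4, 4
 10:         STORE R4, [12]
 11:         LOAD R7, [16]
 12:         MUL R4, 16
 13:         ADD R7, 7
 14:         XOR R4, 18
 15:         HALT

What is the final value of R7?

after MOV R7, 3: R7=3
after MOV R4, 1: R4=1
after MOV R1, -1: R1=-1
STORE R1, [16] → M[16]=-1
after ADD R4, R1: R4=1+(-1)=0
after SUB R1, R4: R1=(-1)-0=-1
after SUB R7, R4: R7=3-0=3
after ADD R7, 12: R7=3+12=15
after SUB R4, 4: R4=0-4=-4
STORE R4, [12] → M[12]=-4
after LOAD R7, [16]: R7=M[16]=-1
after MUL R4, 16: R4=(-4)*16=-64
after ADD R7, 7: R7=(-1)+7=6
after XOR R4, 18: R4=(-64)^18=-46
halt.

6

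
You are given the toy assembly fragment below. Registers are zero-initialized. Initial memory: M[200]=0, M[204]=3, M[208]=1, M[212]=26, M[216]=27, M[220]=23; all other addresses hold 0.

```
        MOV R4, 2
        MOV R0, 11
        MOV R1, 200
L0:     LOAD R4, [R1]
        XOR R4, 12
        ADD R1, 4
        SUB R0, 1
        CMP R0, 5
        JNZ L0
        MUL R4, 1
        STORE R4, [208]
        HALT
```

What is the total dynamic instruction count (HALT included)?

42

after MOV R4, 2: R4=2
after MOV R0, 11: R0=11
after MOV R1, 200: R1=200
after LOAD R4, [R1]: R4=M[200]=0
after XOR R4, 12: R4=0^12=12
after ADD R1, 4: R1=200+4=204
after SUB R0, 1: R0=11-1=10
CMP R0, 5  (cmp 10,5)
JNZ L0: taken
after LOAD R4, [R1]: R4=M[204]=3
after XOR R4, 12: R4=3^12=15
after ADD R1, 4: R1=204+4=208
after SUB R0, 1: R0=10-1=9
CMP R0, 5  (cmp 9,5)
JNZ L0: taken
after LOAD R4, [R1]: R4=M[208]=1
after XOR R4, 12: R4=1^12=13
after ADD R1, 4: R1=208+4=212
after SUB R0, 1: R0=9-1=8
CMP R0, 5  (cmp 8,5)
JNZ L0: taken
after LOAD R4, [R1]: R4=M[212]=26
after XOR R4, 12: R4=26^12=22
after ADD R1, 4: R1=212+4=216
after SUB R0, 1: R0=8-1=7
CMP R0, 5  (cmp 7,5)
JNZ L0: taken
after LOAD R4, [R1]: R4=M[216]=27
after XOR R4, 12: R4=27^12=23
after ADD R1, 4: R1=216+4=220
after SUB R0, 1: R0=7-1=6
CMP R0, 5  (cmp 6,5)
JNZ L0: taken
after LOAD R4, [R1]: R4=M[220]=23
after XOR R4, 12: R4=23^12=27
after ADD R1, 4: R1=220+4=224
after SUB R0, 1: R0=6-1=5
CMP R0, 5  (cmp 5,5)
JNZ L0: not taken
after MUL R4, 1: R4=27*1=27
STORE R4, [208] → M[208]=27
halt.
Total executed instructions: 42.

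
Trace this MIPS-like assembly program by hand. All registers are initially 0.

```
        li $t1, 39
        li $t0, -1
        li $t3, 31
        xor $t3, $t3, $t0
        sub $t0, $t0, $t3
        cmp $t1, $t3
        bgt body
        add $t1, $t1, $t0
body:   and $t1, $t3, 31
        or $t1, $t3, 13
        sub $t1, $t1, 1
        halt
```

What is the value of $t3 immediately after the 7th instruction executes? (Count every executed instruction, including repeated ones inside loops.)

li $t1, 39 → $t1=39
li $t0, -1 → $t0=-1
li $t3, 31 → $t3=31
xor $t3, $t3, $t0 → $t3=31^(-1)=-32
sub $t0, $t0, $t3 → $t0=(-1)-(-32)=31
cmp $t1, $t3  (cmp 39,-32)
bgt body: taken
After step 7: $t3 = -32.

-32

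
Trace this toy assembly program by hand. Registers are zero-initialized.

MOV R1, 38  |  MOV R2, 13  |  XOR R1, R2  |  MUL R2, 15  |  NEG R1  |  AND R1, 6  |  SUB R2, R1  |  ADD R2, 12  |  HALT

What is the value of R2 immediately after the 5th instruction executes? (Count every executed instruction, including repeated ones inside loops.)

MOV R1, 38 → R1=38
MOV R2, 13 → R2=13
XOR R1, R2 → R1=38^13=43
MUL R2, 15 → R2=13*15=195
NEG R1 → R1=-(43)=-43
After step 5: R2 = 195.

195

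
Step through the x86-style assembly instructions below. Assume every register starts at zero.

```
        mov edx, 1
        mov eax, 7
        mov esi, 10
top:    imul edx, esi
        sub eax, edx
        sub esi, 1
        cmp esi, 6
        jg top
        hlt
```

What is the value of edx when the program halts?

after mov edx, 1: edx=1
after mov eax, 7: eax=7
after mov esi, 10: esi=10
after imul edx, esi: edx=1*10=10
after sub eax, edx: eax=7-10=-3
after sub esi, 1: esi=10-1=9
cmp esi, 6  (cmp 9,6)
jg top: taken
after imul edx, esi: edx=10*9=90
after sub eax, edx: eax=(-3)-90=-93
after sub esi, 1: esi=9-1=8
cmp esi, 6  (cmp 8,6)
jg top: taken
after imul edx, esi: edx=90*8=720
after sub eax, edx: eax=(-93)-720=-813
after sub esi, 1: esi=8-1=7
cmp esi, 6  (cmp 7,6)
jg top: taken
after imul edx, esi: edx=720*7=5040
after sub eax, edx: eax=(-813)-5040=-5853
after sub esi, 1: esi=7-1=6
cmp esi, 6  (cmp 6,6)
jg top: not taken
halt.

5040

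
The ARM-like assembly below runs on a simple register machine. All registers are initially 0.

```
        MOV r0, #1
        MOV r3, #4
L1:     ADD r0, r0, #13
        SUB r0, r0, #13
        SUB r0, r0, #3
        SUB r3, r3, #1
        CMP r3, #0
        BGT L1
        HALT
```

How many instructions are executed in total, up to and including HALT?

27

MOV r0, #1 → r0=1
MOV r3, #4 → r3=4
ADD r0, r0, #13 → r0=1+13=14
SUB r0, r0, #13 → r0=14-13=1
SUB r0, r0, #3 → r0=1-3=-2
SUB r3, r3, #1 → r3=4-1=3
CMP r3, #0  (cmp 3,0)
BGT L1: taken
ADD r0, r0, #13 → r0=(-2)+13=11
SUB r0, r0, #13 → r0=11-13=-2
SUB r0, r0, #3 → r0=(-2)-3=-5
SUB r3, r3, #1 → r3=3-1=2
CMP r3, #0  (cmp 2,0)
BGT L1: taken
ADD r0, r0, #13 → r0=(-5)+13=8
SUB r0, r0, #13 → r0=8-13=-5
SUB r0, r0, #3 → r0=(-5)-3=-8
SUB r3, r3, #1 → r3=2-1=1
CMP r3, #0  (cmp 1,0)
BGT L1: taken
ADD r0, r0, #13 → r0=(-8)+13=5
SUB r0, r0, #13 → r0=5-13=-8
SUB r0, r0, #3 → r0=(-8)-3=-11
SUB r3, r3, #1 → r3=1-1=0
CMP r3, #0  (cmp 0,0)
BGT L1: not taken
halt.
Total executed instructions: 27.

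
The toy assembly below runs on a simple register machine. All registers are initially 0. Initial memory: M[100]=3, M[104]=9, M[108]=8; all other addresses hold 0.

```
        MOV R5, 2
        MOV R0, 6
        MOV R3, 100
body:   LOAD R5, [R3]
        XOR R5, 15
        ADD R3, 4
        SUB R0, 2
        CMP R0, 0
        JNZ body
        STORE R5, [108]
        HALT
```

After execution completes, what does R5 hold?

after MOV R5, 2: R5=2
after MOV R0, 6: R0=6
after MOV R3, 100: R3=100
after LOAD R5, [R3]: R5=M[100]=3
after XOR R5, 15: R5=3^15=12
after ADD R3, 4: R3=100+4=104
after SUB R0, 2: R0=6-2=4
CMP R0, 0  (cmp 4,0)
JNZ body: taken
after LOAD R5, [R3]: R5=M[104]=9
after XOR R5, 15: R5=9^15=6
after ADD R3, 4: R3=104+4=108
after SUB R0, 2: R0=4-2=2
CMP R0, 0  (cmp 2,0)
JNZ body: taken
after LOAD R5, [R3]: R5=M[108]=8
after XOR R5, 15: R5=8^15=7
after ADD R3, 4: R3=108+4=112
after SUB R0, 2: R0=2-2=0
CMP R0, 0  (cmp 0,0)
JNZ body: not taken
STORE R5, [108] → M[108]=7
halt.

7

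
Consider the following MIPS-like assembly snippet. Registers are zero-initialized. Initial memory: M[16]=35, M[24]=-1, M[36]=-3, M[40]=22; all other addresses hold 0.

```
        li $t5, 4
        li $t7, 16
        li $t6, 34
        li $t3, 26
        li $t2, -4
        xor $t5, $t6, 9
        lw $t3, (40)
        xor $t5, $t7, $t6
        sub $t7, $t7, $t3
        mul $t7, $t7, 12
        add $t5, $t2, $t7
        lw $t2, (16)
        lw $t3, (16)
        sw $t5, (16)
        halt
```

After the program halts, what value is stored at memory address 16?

-76

$t5=4
$t7=16
$t6=34
$t3=26
$t2=-4
$t5=34^9=43
$t3=M[40]=22
$t5=16^34=50
$t7=16-22=-6
$t7=(-6)*12=-72
$t5=(-4)+(-72)=-76
$t2=M[16]=35
$t3=M[16]=35
sw $t5, (16) → M[16]=-76
halt.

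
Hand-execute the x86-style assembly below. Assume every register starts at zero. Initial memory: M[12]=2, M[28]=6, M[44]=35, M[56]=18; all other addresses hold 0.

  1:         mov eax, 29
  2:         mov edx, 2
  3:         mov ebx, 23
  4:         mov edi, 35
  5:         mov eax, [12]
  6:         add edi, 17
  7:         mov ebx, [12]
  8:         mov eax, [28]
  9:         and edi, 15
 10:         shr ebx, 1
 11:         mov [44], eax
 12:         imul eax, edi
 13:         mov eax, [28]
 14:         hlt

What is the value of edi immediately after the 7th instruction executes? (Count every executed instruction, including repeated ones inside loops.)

after mov eax, 29: eax=29
after mov edx, 2: edx=2
after mov ebx, 23: ebx=23
after mov edi, 35: edi=35
after mov eax, [12]: eax=M[12]=2
after add edi, 17: edi=35+17=52
after mov ebx, [12]: ebx=M[12]=2
After step 7: edi = 52.

52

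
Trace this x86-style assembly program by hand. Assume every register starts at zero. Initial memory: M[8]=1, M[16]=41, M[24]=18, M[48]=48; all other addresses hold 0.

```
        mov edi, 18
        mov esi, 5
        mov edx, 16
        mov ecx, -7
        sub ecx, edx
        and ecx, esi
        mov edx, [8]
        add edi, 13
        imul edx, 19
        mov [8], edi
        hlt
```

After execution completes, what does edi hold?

31

edi=18
esi=5
edx=16
ecx=-7
ecx=(-7)-16=-23
ecx=(-23)&5=1
edx=M[8]=1
edi=18+13=31
edx=1*19=19
mov [8], edi → M[8]=31
halt.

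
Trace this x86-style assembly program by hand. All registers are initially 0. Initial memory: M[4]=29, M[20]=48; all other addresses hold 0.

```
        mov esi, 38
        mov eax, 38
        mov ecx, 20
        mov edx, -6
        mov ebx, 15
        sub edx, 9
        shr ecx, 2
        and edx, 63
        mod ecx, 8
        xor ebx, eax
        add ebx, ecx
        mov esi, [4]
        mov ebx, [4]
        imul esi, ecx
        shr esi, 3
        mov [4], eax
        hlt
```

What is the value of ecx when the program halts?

5

esi=38
eax=38
ecx=20
edx=-6
ebx=15
edx=(-6)-9=-15
ecx=20>>2=5
edx=(-15)&63=49
ecx=5%8=5
ebx=15^38=41
ebx=41+5=46
esi=M[4]=29
ebx=M[4]=29
esi=29*5=145
esi=145>>3=18
mov [4], eax → M[4]=38
halt.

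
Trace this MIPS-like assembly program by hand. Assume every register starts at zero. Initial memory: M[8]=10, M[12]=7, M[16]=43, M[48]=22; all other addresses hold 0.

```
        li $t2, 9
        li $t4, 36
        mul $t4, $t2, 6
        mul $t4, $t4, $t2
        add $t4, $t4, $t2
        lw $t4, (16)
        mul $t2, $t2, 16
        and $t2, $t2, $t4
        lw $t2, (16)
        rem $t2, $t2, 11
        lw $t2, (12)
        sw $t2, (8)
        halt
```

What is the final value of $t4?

43

after li $t2, 9: $t2=9
after li $t4, 36: $t4=36
after mul $t4, $t2, 6: $t4=9*6=54
after mul $t4, $t4, $t2: $t4=54*9=486
after add $t4, $t4, $t2: $t4=486+9=495
after lw $t4, (16): $t4=M[16]=43
after mul $t2, $t2, 16: $t2=9*16=144
after and $t2, $t2, $t4: $t2=144&43=0
after lw $t2, (16): $t2=M[16]=43
after rem $t2, $t2, 11: $t2=43%11=10
after lw $t2, (12): $t2=M[12]=7
sw $t2, (8) → M[8]=7
halt.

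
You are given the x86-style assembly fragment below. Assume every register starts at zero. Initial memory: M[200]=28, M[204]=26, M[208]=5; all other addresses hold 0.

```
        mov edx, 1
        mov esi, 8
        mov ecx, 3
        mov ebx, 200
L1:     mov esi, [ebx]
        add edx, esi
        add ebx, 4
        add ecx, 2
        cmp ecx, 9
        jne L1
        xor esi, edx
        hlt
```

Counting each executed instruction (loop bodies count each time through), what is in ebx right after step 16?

edx=1
esi=8
ecx=3
ebx=200
esi=M[200]=28
edx=1+28=29
ebx=200+4=204
ecx=3+2=5
cmp ecx, 9  (cmp 5,9)
jne L1: taken
esi=M[204]=26
edx=29+26=55
ebx=204+4=208
ecx=5+2=7
cmp ecx, 9  (cmp 7,9)
jne L1: taken
After step 16: ebx = 208.

208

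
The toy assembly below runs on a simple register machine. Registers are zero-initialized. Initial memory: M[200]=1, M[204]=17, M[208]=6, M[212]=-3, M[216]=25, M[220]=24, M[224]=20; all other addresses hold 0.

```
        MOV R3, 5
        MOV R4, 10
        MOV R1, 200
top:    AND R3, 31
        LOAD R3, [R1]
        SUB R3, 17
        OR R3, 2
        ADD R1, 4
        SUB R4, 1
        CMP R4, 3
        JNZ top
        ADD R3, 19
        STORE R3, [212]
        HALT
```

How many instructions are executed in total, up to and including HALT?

after MOV R3, 5: R3=5
after MOV R4, 10: R4=10
after MOV R1, 200: R1=200
after AND R3, 31: R3=5&31=5
after LOAD R3, [R1]: R3=M[200]=1
after SUB R3, 17: R3=1-17=-16
after OR R3, 2: R3=(-16)|2=-14
after ADD R1, 4: R1=200+4=204
after SUB R4, 1: R4=10-1=9
CMP R4, 3  (cmp 9,3)
JNZ top: taken
after AND R3, 31: R3=(-14)&31=18
after LOAD R3, [R1]: R3=M[204]=17
after SUB R3, 17: R3=17-17=0
after OR R3, 2: R3=0|2=2
after ADD R1, 4: R1=204+4=208
after SUB R4, 1: R4=9-1=8
CMP R4, 3  (cmp 8,3)
JNZ top: taken
after AND R3, 31: R3=2&31=2
after LOAD R3, [R1]: R3=M[208]=6
after SUB R3, 17: R3=6-17=-11
after OR R3, 2: R3=(-11)|2=-9
after ADD R1, 4: R1=208+4=212
after SUB R4, 1: R4=8-1=7
CMP R4, 3  (cmp 7,3)
JNZ top: taken
after AND R3, 31: R3=(-9)&31=23
after LOAD R3, [R1]: R3=M[212]=-3
after SUB R3, 17: R3=(-3)-17=-20
after OR R3, 2: R3=(-20)|2=-18
after ADD R1, 4: R1=212+4=216
after SUB R4, 1: R4=7-1=6
CMP R4, 3  (cmp 6,3)
JNZ top: taken
after AND R3, 31: R3=(-18)&31=14
after LOAD R3, [R1]: R3=M[216]=25
after SUB R3, 17: R3=25-17=8
after OR R3, 2: R3=8|2=10
after ADD R1, 4: R1=216+4=220
after SUB R4, 1: R4=6-1=5
CMP R4, 3  (cmp 5,3)
JNZ top: taken
after AND R3, 31: R3=10&31=10
after LOAD R3, [R1]: R3=M[220]=24
after SUB R3, 17: R3=24-17=7
after OR R3, 2: R3=7|2=7
after ADD R1, 4: R1=220+4=224
after SUB R4, 1: R4=5-1=4
CMP R4, 3  (cmp 4,3)
JNZ top: taken
after AND R3, 31: R3=7&31=7
after LOAD R3, [R1]: R3=M[224]=20
after SUB R3, 17: R3=20-17=3
after OR R3, 2: R3=3|2=3
after ADD R1, 4: R1=224+4=228
after SUB R4, 1: R4=4-1=3
CMP R4, 3  (cmp 3,3)
JNZ top: not taken
after ADD R3, 19: R3=3+19=22
STORE R3, [212] → M[212]=22
halt.
Total executed instructions: 62.

62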